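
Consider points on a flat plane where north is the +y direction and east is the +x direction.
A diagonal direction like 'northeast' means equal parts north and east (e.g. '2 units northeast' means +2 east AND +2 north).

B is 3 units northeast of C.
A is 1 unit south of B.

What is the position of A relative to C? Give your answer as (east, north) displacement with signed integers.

Answer: A is at (east=3, north=2) relative to C.

Derivation:
Place C at the origin (east=0, north=0).
  B is 3 units northeast of C: delta (east=+3, north=+3); B at (east=3, north=3).
  A is 1 unit south of B: delta (east=+0, north=-1); A at (east=3, north=2).
Therefore A relative to C: (east=3, north=2).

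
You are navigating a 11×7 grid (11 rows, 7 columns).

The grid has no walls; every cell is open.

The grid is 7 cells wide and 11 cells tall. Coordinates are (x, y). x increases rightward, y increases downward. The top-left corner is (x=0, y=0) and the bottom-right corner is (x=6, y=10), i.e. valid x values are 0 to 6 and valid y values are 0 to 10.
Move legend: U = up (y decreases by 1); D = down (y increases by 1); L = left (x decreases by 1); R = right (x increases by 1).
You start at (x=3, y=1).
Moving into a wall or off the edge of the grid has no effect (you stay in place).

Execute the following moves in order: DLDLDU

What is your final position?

Start: (x=3, y=1)
  D (down): (x=3, y=1) -> (x=3, y=2)
  L (left): (x=3, y=2) -> (x=2, y=2)
  D (down): (x=2, y=2) -> (x=2, y=3)
  L (left): (x=2, y=3) -> (x=1, y=3)
  D (down): (x=1, y=3) -> (x=1, y=4)
  U (up): (x=1, y=4) -> (x=1, y=3)
Final: (x=1, y=3)

Answer: Final position: (x=1, y=3)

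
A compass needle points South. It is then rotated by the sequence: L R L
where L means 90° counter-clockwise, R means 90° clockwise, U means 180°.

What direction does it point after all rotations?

Start: South
  L (left (90° counter-clockwise)) -> East
  R (right (90° clockwise)) -> South
  L (left (90° counter-clockwise)) -> East
Final: East

Answer: Final heading: East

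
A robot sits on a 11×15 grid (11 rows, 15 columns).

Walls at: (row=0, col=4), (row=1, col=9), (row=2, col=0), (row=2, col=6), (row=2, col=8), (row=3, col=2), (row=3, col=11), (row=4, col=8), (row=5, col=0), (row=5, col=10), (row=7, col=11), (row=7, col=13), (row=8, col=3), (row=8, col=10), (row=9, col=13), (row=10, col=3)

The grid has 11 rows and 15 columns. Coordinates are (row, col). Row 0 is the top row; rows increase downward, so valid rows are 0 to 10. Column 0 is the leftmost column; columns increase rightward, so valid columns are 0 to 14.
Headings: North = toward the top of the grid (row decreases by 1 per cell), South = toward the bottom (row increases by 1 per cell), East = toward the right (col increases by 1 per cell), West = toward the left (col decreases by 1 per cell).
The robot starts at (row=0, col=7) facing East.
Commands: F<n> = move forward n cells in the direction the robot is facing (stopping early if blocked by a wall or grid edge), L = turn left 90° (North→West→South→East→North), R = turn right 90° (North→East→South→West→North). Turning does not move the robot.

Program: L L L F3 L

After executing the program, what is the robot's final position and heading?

Answer: Final position: (row=3, col=7), facing East

Derivation:
Start: (row=0, col=7), facing East
  L: turn left, now facing North
  L: turn left, now facing West
  L: turn left, now facing South
  F3: move forward 3, now at (row=3, col=7)
  L: turn left, now facing East
Final: (row=3, col=7), facing East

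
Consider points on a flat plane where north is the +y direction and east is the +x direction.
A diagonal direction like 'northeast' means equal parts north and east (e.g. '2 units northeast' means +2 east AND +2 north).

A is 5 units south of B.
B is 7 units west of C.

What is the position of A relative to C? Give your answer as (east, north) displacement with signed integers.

Place C at the origin (east=0, north=0).
  B is 7 units west of C: delta (east=-7, north=+0); B at (east=-7, north=0).
  A is 5 units south of B: delta (east=+0, north=-5); A at (east=-7, north=-5).
Therefore A relative to C: (east=-7, north=-5).

Answer: A is at (east=-7, north=-5) relative to C.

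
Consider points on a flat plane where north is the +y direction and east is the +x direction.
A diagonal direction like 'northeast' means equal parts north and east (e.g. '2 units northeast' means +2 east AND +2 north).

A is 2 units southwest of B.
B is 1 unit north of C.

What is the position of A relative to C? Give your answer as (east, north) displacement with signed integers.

Answer: A is at (east=-2, north=-1) relative to C.

Derivation:
Place C at the origin (east=0, north=0).
  B is 1 unit north of C: delta (east=+0, north=+1); B at (east=0, north=1).
  A is 2 units southwest of B: delta (east=-2, north=-2); A at (east=-2, north=-1).
Therefore A relative to C: (east=-2, north=-1).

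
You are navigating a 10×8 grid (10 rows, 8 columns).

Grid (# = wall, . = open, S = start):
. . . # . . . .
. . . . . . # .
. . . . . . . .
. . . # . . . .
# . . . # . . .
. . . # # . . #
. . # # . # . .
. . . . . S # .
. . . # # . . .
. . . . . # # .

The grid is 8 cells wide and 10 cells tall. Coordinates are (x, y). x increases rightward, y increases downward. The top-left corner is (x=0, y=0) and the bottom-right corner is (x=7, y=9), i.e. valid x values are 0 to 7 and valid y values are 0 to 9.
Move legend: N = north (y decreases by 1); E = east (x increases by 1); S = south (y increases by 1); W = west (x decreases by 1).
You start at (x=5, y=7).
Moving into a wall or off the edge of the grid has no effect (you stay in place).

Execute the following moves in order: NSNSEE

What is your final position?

Answer: Final position: (x=7, y=8)

Derivation:
Start: (x=5, y=7)
  N (north): blocked, stay at (x=5, y=7)
  S (south): (x=5, y=7) -> (x=5, y=8)
  N (north): (x=5, y=8) -> (x=5, y=7)
  S (south): (x=5, y=7) -> (x=5, y=8)
  E (east): (x=5, y=8) -> (x=6, y=8)
  E (east): (x=6, y=8) -> (x=7, y=8)
Final: (x=7, y=8)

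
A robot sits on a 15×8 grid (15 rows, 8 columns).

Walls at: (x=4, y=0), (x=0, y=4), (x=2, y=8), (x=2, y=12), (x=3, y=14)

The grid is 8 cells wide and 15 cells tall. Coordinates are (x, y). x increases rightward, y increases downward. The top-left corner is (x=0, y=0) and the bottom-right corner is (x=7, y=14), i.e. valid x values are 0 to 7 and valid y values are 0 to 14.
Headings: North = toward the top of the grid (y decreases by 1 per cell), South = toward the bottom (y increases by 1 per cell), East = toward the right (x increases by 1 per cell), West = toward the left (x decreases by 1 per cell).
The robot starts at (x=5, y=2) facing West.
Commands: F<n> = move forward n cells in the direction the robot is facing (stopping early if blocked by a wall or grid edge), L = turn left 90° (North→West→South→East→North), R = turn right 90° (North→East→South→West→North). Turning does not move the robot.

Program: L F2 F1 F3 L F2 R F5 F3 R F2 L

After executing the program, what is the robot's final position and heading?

Answer: Final position: (x=5, y=14), facing South

Derivation:
Start: (x=5, y=2), facing West
  L: turn left, now facing South
  F2: move forward 2, now at (x=5, y=4)
  F1: move forward 1, now at (x=5, y=5)
  F3: move forward 3, now at (x=5, y=8)
  L: turn left, now facing East
  F2: move forward 2, now at (x=7, y=8)
  R: turn right, now facing South
  F5: move forward 5, now at (x=7, y=13)
  F3: move forward 1/3 (blocked), now at (x=7, y=14)
  R: turn right, now facing West
  F2: move forward 2, now at (x=5, y=14)
  L: turn left, now facing South
Final: (x=5, y=14), facing South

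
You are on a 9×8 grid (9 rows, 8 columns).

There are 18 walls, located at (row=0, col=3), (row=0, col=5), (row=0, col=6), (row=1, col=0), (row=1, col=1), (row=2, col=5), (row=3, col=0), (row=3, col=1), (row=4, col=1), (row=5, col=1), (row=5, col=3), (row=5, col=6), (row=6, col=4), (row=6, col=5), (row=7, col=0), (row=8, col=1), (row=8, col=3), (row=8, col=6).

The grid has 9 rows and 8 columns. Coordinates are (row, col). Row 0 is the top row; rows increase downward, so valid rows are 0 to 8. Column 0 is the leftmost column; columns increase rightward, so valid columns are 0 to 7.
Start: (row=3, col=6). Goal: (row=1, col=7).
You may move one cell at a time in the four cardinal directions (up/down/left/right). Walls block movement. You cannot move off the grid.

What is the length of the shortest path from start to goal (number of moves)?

Answer: Shortest path length: 3

Derivation:
BFS from (row=3, col=6) until reaching (row=1, col=7):
  Distance 0: (row=3, col=6)
  Distance 1: (row=2, col=6), (row=3, col=5), (row=3, col=7), (row=4, col=6)
  Distance 2: (row=1, col=6), (row=2, col=7), (row=3, col=4), (row=4, col=5), (row=4, col=7)
  Distance 3: (row=1, col=5), (row=1, col=7), (row=2, col=4), (row=3, col=3), (row=4, col=4), (row=5, col=5), (row=5, col=7)  <- goal reached here
One shortest path (3 moves): (row=3, col=6) -> (row=3, col=7) -> (row=2, col=7) -> (row=1, col=7)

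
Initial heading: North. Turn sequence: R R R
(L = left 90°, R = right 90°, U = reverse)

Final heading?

Answer: Final heading: West

Derivation:
Start: North
  R (right (90° clockwise)) -> East
  R (right (90° clockwise)) -> South
  R (right (90° clockwise)) -> West
Final: West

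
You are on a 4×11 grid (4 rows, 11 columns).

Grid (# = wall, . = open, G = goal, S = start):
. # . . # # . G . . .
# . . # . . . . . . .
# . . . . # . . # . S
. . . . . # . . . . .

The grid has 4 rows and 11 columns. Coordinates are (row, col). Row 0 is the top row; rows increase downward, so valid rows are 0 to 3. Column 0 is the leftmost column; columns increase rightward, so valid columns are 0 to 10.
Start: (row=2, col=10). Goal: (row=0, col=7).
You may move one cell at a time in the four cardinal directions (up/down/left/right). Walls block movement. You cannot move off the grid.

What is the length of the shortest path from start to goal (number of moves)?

BFS from (row=2, col=10) until reaching (row=0, col=7):
  Distance 0: (row=2, col=10)
  Distance 1: (row=1, col=10), (row=2, col=9), (row=3, col=10)
  Distance 2: (row=0, col=10), (row=1, col=9), (row=3, col=9)
  Distance 3: (row=0, col=9), (row=1, col=8), (row=3, col=8)
  Distance 4: (row=0, col=8), (row=1, col=7), (row=3, col=7)
  Distance 5: (row=0, col=7), (row=1, col=6), (row=2, col=7), (row=3, col=6)  <- goal reached here
One shortest path (5 moves): (row=2, col=10) -> (row=2, col=9) -> (row=1, col=9) -> (row=1, col=8) -> (row=1, col=7) -> (row=0, col=7)

Answer: Shortest path length: 5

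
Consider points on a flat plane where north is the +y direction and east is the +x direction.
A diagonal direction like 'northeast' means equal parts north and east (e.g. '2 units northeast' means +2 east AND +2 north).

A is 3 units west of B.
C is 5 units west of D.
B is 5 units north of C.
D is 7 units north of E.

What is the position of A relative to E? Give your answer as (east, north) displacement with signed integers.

Place E at the origin (east=0, north=0).
  D is 7 units north of E: delta (east=+0, north=+7); D at (east=0, north=7).
  C is 5 units west of D: delta (east=-5, north=+0); C at (east=-5, north=7).
  B is 5 units north of C: delta (east=+0, north=+5); B at (east=-5, north=12).
  A is 3 units west of B: delta (east=-3, north=+0); A at (east=-8, north=12).
Therefore A relative to E: (east=-8, north=12).

Answer: A is at (east=-8, north=12) relative to E.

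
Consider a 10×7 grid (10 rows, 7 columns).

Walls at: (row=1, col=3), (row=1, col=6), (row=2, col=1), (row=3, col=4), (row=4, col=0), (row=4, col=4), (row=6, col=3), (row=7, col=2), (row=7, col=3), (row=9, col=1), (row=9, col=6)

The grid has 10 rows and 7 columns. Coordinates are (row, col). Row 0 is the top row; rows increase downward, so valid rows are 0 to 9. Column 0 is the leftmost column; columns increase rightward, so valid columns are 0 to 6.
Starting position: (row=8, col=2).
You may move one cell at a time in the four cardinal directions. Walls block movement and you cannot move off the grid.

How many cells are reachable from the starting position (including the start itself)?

Answer: Reachable cells: 59

Derivation:
BFS flood-fill from (row=8, col=2):
  Distance 0: (row=8, col=2)
  Distance 1: (row=8, col=1), (row=8, col=3), (row=9, col=2)
  Distance 2: (row=7, col=1), (row=8, col=0), (row=8, col=4), (row=9, col=3)
  Distance 3: (row=6, col=1), (row=7, col=0), (row=7, col=4), (row=8, col=5), (row=9, col=0), (row=9, col=4)
  Distance 4: (row=5, col=1), (row=6, col=0), (row=6, col=2), (row=6, col=4), (row=7, col=5), (row=8, col=6), (row=9, col=5)
  Distance 5: (row=4, col=1), (row=5, col=0), (row=5, col=2), (row=5, col=4), (row=6, col=5), (row=7, col=6)
  Distance 6: (row=3, col=1), (row=4, col=2), (row=5, col=3), (row=5, col=5), (row=6, col=6)
  Distance 7: (row=3, col=0), (row=3, col=2), (row=4, col=3), (row=4, col=5), (row=5, col=6)
  Distance 8: (row=2, col=0), (row=2, col=2), (row=3, col=3), (row=3, col=5), (row=4, col=6)
  Distance 9: (row=1, col=0), (row=1, col=2), (row=2, col=3), (row=2, col=5), (row=3, col=6)
  Distance 10: (row=0, col=0), (row=0, col=2), (row=1, col=1), (row=1, col=5), (row=2, col=4), (row=2, col=6)
  Distance 11: (row=0, col=1), (row=0, col=3), (row=0, col=5), (row=1, col=4)
  Distance 12: (row=0, col=4), (row=0, col=6)
Total reachable: 59 (grid has 59 open cells total)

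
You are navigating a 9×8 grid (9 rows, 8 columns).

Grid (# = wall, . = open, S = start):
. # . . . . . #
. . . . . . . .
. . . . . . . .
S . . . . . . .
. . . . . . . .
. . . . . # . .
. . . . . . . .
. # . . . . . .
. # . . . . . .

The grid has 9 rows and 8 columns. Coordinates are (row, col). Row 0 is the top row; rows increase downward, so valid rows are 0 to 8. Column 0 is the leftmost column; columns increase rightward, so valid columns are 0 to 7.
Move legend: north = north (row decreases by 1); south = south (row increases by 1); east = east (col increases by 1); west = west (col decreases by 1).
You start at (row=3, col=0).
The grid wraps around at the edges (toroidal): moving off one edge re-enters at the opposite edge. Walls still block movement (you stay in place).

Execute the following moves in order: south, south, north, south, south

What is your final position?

Start: (row=3, col=0)
  south (south): (row=3, col=0) -> (row=4, col=0)
  south (south): (row=4, col=0) -> (row=5, col=0)
  north (north): (row=5, col=0) -> (row=4, col=0)
  south (south): (row=4, col=0) -> (row=5, col=0)
  south (south): (row=5, col=0) -> (row=6, col=0)
Final: (row=6, col=0)

Answer: Final position: (row=6, col=0)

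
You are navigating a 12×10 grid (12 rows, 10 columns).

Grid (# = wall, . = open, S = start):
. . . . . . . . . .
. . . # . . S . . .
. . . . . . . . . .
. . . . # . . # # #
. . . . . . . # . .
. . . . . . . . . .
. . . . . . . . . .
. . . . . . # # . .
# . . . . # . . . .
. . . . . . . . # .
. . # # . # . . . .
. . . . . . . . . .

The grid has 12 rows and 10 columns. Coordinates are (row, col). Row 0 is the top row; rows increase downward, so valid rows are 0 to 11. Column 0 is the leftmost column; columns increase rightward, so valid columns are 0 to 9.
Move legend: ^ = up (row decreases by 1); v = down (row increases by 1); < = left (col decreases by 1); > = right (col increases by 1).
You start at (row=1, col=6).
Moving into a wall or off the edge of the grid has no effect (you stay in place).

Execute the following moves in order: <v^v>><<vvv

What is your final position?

Answer: Final position: (row=5, col=5)

Derivation:
Start: (row=1, col=6)
  < (left): (row=1, col=6) -> (row=1, col=5)
  v (down): (row=1, col=5) -> (row=2, col=5)
  ^ (up): (row=2, col=5) -> (row=1, col=5)
  v (down): (row=1, col=5) -> (row=2, col=5)
  > (right): (row=2, col=5) -> (row=2, col=6)
  > (right): (row=2, col=6) -> (row=2, col=7)
  < (left): (row=2, col=7) -> (row=2, col=6)
  < (left): (row=2, col=6) -> (row=2, col=5)
  v (down): (row=2, col=5) -> (row=3, col=5)
  v (down): (row=3, col=5) -> (row=4, col=5)
  v (down): (row=4, col=5) -> (row=5, col=5)
Final: (row=5, col=5)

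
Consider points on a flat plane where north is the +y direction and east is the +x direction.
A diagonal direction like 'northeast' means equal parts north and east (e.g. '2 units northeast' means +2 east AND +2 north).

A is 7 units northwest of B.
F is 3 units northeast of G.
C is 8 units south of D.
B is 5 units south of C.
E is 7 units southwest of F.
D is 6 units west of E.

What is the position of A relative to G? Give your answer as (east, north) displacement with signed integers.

Place G at the origin (east=0, north=0).
  F is 3 units northeast of G: delta (east=+3, north=+3); F at (east=3, north=3).
  E is 7 units southwest of F: delta (east=-7, north=-7); E at (east=-4, north=-4).
  D is 6 units west of E: delta (east=-6, north=+0); D at (east=-10, north=-4).
  C is 8 units south of D: delta (east=+0, north=-8); C at (east=-10, north=-12).
  B is 5 units south of C: delta (east=+0, north=-5); B at (east=-10, north=-17).
  A is 7 units northwest of B: delta (east=-7, north=+7); A at (east=-17, north=-10).
Therefore A relative to G: (east=-17, north=-10).

Answer: A is at (east=-17, north=-10) relative to G.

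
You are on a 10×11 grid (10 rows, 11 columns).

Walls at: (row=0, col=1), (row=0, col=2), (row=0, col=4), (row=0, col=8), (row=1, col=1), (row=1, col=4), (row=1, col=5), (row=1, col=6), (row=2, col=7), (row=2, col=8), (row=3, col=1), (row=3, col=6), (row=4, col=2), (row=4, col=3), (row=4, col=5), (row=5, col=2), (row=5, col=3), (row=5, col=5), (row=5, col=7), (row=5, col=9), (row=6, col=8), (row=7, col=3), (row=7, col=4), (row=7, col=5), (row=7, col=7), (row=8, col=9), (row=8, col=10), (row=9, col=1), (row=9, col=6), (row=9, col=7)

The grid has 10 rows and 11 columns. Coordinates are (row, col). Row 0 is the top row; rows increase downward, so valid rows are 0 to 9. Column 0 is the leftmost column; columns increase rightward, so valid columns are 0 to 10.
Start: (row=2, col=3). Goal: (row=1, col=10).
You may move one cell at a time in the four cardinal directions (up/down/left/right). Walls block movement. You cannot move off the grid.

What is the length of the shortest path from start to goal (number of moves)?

Answer: Shortest path length: 16

Derivation:
BFS from (row=2, col=3) until reaching (row=1, col=10):
  Distance 0: (row=2, col=3)
  Distance 1: (row=1, col=3), (row=2, col=2), (row=2, col=4), (row=3, col=3)
  Distance 2: (row=0, col=3), (row=1, col=2), (row=2, col=1), (row=2, col=5), (row=3, col=2), (row=3, col=4)
  Distance 3: (row=2, col=0), (row=2, col=6), (row=3, col=5), (row=4, col=4)
  Distance 4: (row=1, col=0), (row=3, col=0), (row=5, col=4)
  Distance 5: (row=0, col=0), (row=4, col=0), (row=6, col=4)
  Distance 6: (row=4, col=1), (row=5, col=0), (row=6, col=3), (row=6, col=5)
  Distance 7: (row=5, col=1), (row=6, col=0), (row=6, col=2), (row=6, col=6)
  Distance 8: (row=5, col=6), (row=6, col=1), (row=6, col=7), (row=7, col=0), (row=7, col=2), (row=7, col=6)
  Distance 9: (row=4, col=6), (row=7, col=1), (row=8, col=0), (row=8, col=2), (row=8, col=6)
  Distance 10: (row=4, col=7), (row=8, col=1), (row=8, col=3), (row=8, col=5), (row=8, col=7), (row=9, col=0), (row=9, col=2)
  Distance 11: (row=3, col=7), (row=4, col=8), (row=8, col=4), (row=8, col=8), (row=9, col=3), (row=9, col=5)
  Distance 12: (row=3, col=8), (row=4, col=9), (row=5, col=8), (row=7, col=8), (row=9, col=4), (row=9, col=8)
  Distance 13: (row=3, col=9), (row=4, col=10), (row=7, col=9), (row=9, col=9)
  Distance 14: (row=2, col=9), (row=3, col=10), (row=5, col=10), (row=6, col=9), (row=7, col=10), (row=9, col=10)
  Distance 15: (row=1, col=9), (row=2, col=10), (row=6, col=10)
  Distance 16: (row=0, col=9), (row=1, col=8), (row=1, col=10)  <- goal reached here
One shortest path (16 moves): (row=2, col=3) -> (row=2, col=4) -> (row=3, col=4) -> (row=4, col=4) -> (row=5, col=4) -> (row=6, col=4) -> (row=6, col=5) -> (row=6, col=6) -> (row=5, col=6) -> (row=4, col=6) -> (row=4, col=7) -> (row=4, col=8) -> (row=4, col=9) -> (row=4, col=10) -> (row=3, col=10) -> (row=2, col=10) -> (row=1, col=10)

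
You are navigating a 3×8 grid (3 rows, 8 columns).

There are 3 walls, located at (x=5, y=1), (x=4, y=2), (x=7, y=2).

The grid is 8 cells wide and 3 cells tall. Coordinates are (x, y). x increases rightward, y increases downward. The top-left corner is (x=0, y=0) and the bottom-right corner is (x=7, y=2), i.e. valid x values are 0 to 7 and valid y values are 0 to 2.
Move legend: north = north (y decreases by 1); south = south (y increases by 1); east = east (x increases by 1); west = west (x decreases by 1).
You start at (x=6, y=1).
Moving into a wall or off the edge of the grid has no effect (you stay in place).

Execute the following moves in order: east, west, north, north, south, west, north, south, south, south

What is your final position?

Start: (x=6, y=1)
  east (east): (x=6, y=1) -> (x=7, y=1)
  west (west): (x=7, y=1) -> (x=6, y=1)
  north (north): (x=6, y=1) -> (x=6, y=0)
  north (north): blocked, stay at (x=6, y=0)
  south (south): (x=6, y=0) -> (x=6, y=1)
  west (west): blocked, stay at (x=6, y=1)
  north (north): (x=6, y=1) -> (x=6, y=0)
  south (south): (x=6, y=0) -> (x=6, y=1)
  south (south): (x=6, y=1) -> (x=6, y=2)
  south (south): blocked, stay at (x=6, y=2)
Final: (x=6, y=2)

Answer: Final position: (x=6, y=2)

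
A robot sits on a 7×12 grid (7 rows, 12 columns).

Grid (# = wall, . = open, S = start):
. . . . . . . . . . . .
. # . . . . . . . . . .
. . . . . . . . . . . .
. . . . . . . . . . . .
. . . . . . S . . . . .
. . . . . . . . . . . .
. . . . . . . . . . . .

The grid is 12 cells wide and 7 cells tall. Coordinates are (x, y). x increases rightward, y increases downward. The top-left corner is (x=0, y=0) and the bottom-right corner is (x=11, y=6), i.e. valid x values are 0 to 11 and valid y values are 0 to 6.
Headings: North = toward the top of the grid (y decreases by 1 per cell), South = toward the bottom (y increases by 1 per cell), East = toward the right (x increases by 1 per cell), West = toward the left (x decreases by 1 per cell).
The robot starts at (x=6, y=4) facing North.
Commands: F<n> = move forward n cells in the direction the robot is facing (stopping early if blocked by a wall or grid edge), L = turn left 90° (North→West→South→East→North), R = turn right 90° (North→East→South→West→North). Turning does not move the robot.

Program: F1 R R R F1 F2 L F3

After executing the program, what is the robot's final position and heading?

Start: (x=6, y=4), facing North
  F1: move forward 1, now at (x=6, y=3)
  R: turn right, now facing East
  R: turn right, now facing South
  R: turn right, now facing West
  F1: move forward 1, now at (x=5, y=3)
  F2: move forward 2, now at (x=3, y=3)
  L: turn left, now facing South
  F3: move forward 3, now at (x=3, y=6)
Final: (x=3, y=6), facing South

Answer: Final position: (x=3, y=6), facing South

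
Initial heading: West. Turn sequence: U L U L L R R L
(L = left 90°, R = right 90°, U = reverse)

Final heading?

Start: West
  U (U-turn (180°)) -> East
  L (left (90° counter-clockwise)) -> North
  U (U-turn (180°)) -> South
  L (left (90° counter-clockwise)) -> East
  L (left (90° counter-clockwise)) -> North
  R (right (90° clockwise)) -> East
  R (right (90° clockwise)) -> South
  L (left (90° counter-clockwise)) -> East
Final: East

Answer: Final heading: East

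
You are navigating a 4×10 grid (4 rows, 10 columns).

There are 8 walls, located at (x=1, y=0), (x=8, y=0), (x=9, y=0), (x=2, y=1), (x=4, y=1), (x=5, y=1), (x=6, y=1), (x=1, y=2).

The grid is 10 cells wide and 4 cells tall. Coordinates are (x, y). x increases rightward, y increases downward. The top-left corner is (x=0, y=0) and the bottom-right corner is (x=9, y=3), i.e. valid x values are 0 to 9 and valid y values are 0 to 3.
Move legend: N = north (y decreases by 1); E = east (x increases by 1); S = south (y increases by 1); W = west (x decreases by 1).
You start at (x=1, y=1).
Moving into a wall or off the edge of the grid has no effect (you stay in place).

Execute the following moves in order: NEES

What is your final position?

Start: (x=1, y=1)
  N (north): blocked, stay at (x=1, y=1)
  E (east): blocked, stay at (x=1, y=1)
  E (east): blocked, stay at (x=1, y=1)
  S (south): blocked, stay at (x=1, y=1)
Final: (x=1, y=1)

Answer: Final position: (x=1, y=1)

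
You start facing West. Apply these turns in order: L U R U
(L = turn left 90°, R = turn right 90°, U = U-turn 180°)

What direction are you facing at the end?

Answer: Final heading: West

Derivation:
Start: West
  L (left (90° counter-clockwise)) -> South
  U (U-turn (180°)) -> North
  R (right (90° clockwise)) -> East
  U (U-turn (180°)) -> West
Final: West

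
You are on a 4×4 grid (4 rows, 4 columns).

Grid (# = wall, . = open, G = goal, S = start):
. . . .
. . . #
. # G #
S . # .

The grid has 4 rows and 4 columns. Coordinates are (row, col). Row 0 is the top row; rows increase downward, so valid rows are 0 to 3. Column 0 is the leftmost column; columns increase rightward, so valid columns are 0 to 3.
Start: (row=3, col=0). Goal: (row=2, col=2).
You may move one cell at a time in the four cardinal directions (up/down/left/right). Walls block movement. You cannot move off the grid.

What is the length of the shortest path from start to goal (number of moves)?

BFS from (row=3, col=0) until reaching (row=2, col=2):
  Distance 0: (row=3, col=0)
  Distance 1: (row=2, col=0), (row=3, col=1)
  Distance 2: (row=1, col=0)
  Distance 3: (row=0, col=0), (row=1, col=1)
  Distance 4: (row=0, col=1), (row=1, col=2)
  Distance 5: (row=0, col=2), (row=2, col=2)  <- goal reached here
One shortest path (5 moves): (row=3, col=0) -> (row=2, col=0) -> (row=1, col=0) -> (row=1, col=1) -> (row=1, col=2) -> (row=2, col=2)

Answer: Shortest path length: 5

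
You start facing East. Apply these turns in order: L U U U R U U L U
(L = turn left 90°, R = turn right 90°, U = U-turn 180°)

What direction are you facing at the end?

Start: East
  L (left (90° counter-clockwise)) -> North
  U (U-turn (180°)) -> South
  U (U-turn (180°)) -> North
  U (U-turn (180°)) -> South
  R (right (90° clockwise)) -> West
  U (U-turn (180°)) -> East
  U (U-turn (180°)) -> West
  L (left (90° counter-clockwise)) -> South
  U (U-turn (180°)) -> North
Final: North

Answer: Final heading: North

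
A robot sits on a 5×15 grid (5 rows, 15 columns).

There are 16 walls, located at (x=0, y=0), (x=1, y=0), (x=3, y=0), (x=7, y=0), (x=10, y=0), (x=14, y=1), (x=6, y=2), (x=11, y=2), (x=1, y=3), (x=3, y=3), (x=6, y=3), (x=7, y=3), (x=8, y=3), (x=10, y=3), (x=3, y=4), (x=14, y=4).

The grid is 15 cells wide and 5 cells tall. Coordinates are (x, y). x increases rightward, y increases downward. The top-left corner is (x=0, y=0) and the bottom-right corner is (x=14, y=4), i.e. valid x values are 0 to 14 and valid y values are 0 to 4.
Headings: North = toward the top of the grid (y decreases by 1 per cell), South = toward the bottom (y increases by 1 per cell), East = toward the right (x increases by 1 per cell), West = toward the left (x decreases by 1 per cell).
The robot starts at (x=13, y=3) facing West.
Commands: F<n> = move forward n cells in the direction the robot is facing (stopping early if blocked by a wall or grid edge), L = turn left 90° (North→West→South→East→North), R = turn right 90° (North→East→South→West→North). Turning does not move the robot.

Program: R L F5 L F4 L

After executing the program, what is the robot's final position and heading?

Start: (x=13, y=3), facing West
  R: turn right, now facing North
  L: turn left, now facing West
  F5: move forward 2/5 (blocked), now at (x=11, y=3)
  L: turn left, now facing South
  F4: move forward 1/4 (blocked), now at (x=11, y=4)
  L: turn left, now facing East
Final: (x=11, y=4), facing East

Answer: Final position: (x=11, y=4), facing East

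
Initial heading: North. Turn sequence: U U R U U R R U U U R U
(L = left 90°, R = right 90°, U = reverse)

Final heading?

Start: North
  U (U-turn (180°)) -> South
  U (U-turn (180°)) -> North
  R (right (90° clockwise)) -> East
  U (U-turn (180°)) -> West
  U (U-turn (180°)) -> East
  R (right (90° clockwise)) -> South
  R (right (90° clockwise)) -> West
  U (U-turn (180°)) -> East
  U (U-turn (180°)) -> West
  U (U-turn (180°)) -> East
  R (right (90° clockwise)) -> South
  U (U-turn (180°)) -> North
Final: North

Answer: Final heading: North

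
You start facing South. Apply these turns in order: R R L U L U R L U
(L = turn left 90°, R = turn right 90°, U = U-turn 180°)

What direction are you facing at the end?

Start: South
  R (right (90° clockwise)) -> West
  R (right (90° clockwise)) -> North
  L (left (90° counter-clockwise)) -> West
  U (U-turn (180°)) -> East
  L (left (90° counter-clockwise)) -> North
  U (U-turn (180°)) -> South
  R (right (90° clockwise)) -> West
  L (left (90° counter-clockwise)) -> South
  U (U-turn (180°)) -> North
Final: North

Answer: Final heading: North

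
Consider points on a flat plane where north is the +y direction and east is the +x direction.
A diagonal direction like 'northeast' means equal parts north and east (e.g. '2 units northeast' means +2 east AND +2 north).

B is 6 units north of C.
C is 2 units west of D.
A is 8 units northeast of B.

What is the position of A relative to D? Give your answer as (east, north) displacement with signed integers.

Answer: A is at (east=6, north=14) relative to D.

Derivation:
Place D at the origin (east=0, north=0).
  C is 2 units west of D: delta (east=-2, north=+0); C at (east=-2, north=0).
  B is 6 units north of C: delta (east=+0, north=+6); B at (east=-2, north=6).
  A is 8 units northeast of B: delta (east=+8, north=+8); A at (east=6, north=14).
Therefore A relative to D: (east=6, north=14).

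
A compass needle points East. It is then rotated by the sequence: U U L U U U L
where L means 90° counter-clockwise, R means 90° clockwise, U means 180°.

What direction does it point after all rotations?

Start: East
  U (U-turn (180°)) -> West
  U (U-turn (180°)) -> East
  L (left (90° counter-clockwise)) -> North
  U (U-turn (180°)) -> South
  U (U-turn (180°)) -> North
  U (U-turn (180°)) -> South
  L (left (90° counter-clockwise)) -> East
Final: East

Answer: Final heading: East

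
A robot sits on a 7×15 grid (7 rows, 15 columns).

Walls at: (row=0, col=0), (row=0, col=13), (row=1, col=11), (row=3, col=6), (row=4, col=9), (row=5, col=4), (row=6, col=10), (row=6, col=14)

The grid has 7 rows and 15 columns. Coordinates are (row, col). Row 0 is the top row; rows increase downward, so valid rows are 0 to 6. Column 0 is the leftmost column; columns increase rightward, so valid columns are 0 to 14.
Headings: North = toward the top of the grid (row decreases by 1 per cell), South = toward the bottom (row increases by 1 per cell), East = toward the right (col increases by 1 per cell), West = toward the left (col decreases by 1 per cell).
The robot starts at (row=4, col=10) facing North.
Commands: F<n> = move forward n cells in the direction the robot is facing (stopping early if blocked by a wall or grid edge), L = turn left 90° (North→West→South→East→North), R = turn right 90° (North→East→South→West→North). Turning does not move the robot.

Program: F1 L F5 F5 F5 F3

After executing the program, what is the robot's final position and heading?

Start: (row=4, col=10), facing North
  F1: move forward 1, now at (row=3, col=10)
  L: turn left, now facing West
  F5: move forward 3/5 (blocked), now at (row=3, col=7)
  F5: move forward 0/5 (blocked), now at (row=3, col=7)
  F5: move forward 0/5 (blocked), now at (row=3, col=7)
  F3: move forward 0/3 (blocked), now at (row=3, col=7)
Final: (row=3, col=7), facing West

Answer: Final position: (row=3, col=7), facing West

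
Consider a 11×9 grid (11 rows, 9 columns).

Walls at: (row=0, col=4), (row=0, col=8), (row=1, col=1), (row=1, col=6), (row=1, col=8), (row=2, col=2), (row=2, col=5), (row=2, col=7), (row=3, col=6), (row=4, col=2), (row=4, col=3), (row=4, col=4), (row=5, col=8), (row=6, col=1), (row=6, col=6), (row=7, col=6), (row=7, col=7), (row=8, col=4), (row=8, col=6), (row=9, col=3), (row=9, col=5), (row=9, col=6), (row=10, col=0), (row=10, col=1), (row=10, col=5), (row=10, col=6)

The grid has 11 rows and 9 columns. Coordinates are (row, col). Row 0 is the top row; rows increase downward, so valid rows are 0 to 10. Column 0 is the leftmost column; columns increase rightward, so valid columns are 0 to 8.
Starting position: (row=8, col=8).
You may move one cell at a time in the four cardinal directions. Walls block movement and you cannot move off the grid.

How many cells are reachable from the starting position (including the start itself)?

BFS flood-fill from (row=8, col=8):
  Distance 0: (row=8, col=8)
  Distance 1: (row=7, col=8), (row=8, col=7), (row=9, col=8)
  Distance 2: (row=6, col=8), (row=9, col=7), (row=10, col=8)
  Distance 3: (row=6, col=7), (row=10, col=7)
  Distance 4: (row=5, col=7)
  Distance 5: (row=4, col=7), (row=5, col=6)
  Distance 6: (row=3, col=7), (row=4, col=6), (row=4, col=8), (row=5, col=5)
  Distance 7: (row=3, col=8), (row=4, col=5), (row=5, col=4), (row=6, col=5)
  Distance 8: (row=2, col=8), (row=3, col=5), (row=5, col=3), (row=6, col=4), (row=7, col=5)
  Distance 9: (row=3, col=4), (row=5, col=2), (row=6, col=3), (row=7, col=4), (row=8, col=5)
  Distance 10: (row=2, col=4), (row=3, col=3), (row=5, col=1), (row=6, col=2), (row=7, col=3)
  Distance 11: (row=1, col=4), (row=2, col=3), (row=3, col=2), (row=4, col=1), (row=5, col=0), (row=7, col=2), (row=8, col=3)
  Distance 12: (row=1, col=3), (row=1, col=5), (row=3, col=1), (row=4, col=0), (row=6, col=0), (row=7, col=1), (row=8, col=2)
  Distance 13: (row=0, col=3), (row=0, col=5), (row=1, col=2), (row=2, col=1), (row=3, col=0), (row=7, col=0), (row=8, col=1), (row=9, col=2)
  Distance 14: (row=0, col=2), (row=0, col=6), (row=2, col=0), (row=8, col=0), (row=9, col=1), (row=10, col=2)
  Distance 15: (row=0, col=1), (row=0, col=7), (row=1, col=0), (row=9, col=0), (row=10, col=3)
  Distance 16: (row=0, col=0), (row=1, col=7), (row=10, col=4)
  Distance 17: (row=9, col=4)
Total reachable: 72 (grid has 73 open cells total)

Answer: Reachable cells: 72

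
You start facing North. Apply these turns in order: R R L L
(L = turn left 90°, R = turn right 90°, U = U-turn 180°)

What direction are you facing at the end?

Answer: Final heading: North

Derivation:
Start: North
  R (right (90° clockwise)) -> East
  R (right (90° clockwise)) -> South
  L (left (90° counter-clockwise)) -> East
  L (left (90° counter-clockwise)) -> North
Final: North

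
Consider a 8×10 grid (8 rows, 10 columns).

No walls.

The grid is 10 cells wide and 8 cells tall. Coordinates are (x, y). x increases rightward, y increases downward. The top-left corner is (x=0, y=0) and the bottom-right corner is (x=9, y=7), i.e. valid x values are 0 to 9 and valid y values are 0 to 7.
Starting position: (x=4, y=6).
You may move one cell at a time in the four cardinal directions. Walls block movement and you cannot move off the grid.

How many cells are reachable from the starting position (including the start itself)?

Answer: Reachable cells: 80

Derivation:
BFS flood-fill from (x=4, y=6):
  Distance 0: (x=4, y=6)
  Distance 1: (x=4, y=5), (x=3, y=6), (x=5, y=6), (x=4, y=7)
  Distance 2: (x=4, y=4), (x=3, y=5), (x=5, y=5), (x=2, y=6), (x=6, y=6), (x=3, y=7), (x=5, y=7)
  Distance 3: (x=4, y=3), (x=3, y=4), (x=5, y=4), (x=2, y=5), (x=6, y=5), (x=1, y=6), (x=7, y=6), (x=2, y=7), (x=6, y=7)
  Distance 4: (x=4, y=2), (x=3, y=3), (x=5, y=3), (x=2, y=4), (x=6, y=4), (x=1, y=5), (x=7, y=5), (x=0, y=6), (x=8, y=6), (x=1, y=7), (x=7, y=7)
  Distance 5: (x=4, y=1), (x=3, y=2), (x=5, y=2), (x=2, y=3), (x=6, y=3), (x=1, y=4), (x=7, y=4), (x=0, y=5), (x=8, y=5), (x=9, y=6), (x=0, y=7), (x=8, y=7)
  Distance 6: (x=4, y=0), (x=3, y=1), (x=5, y=1), (x=2, y=2), (x=6, y=2), (x=1, y=3), (x=7, y=3), (x=0, y=4), (x=8, y=4), (x=9, y=5), (x=9, y=7)
  Distance 7: (x=3, y=0), (x=5, y=0), (x=2, y=1), (x=6, y=1), (x=1, y=2), (x=7, y=2), (x=0, y=3), (x=8, y=3), (x=9, y=4)
  Distance 8: (x=2, y=0), (x=6, y=0), (x=1, y=1), (x=7, y=1), (x=0, y=2), (x=8, y=2), (x=9, y=3)
  Distance 9: (x=1, y=0), (x=7, y=0), (x=0, y=1), (x=8, y=1), (x=9, y=2)
  Distance 10: (x=0, y=0), (x=8, y=0), (x=9, y=1)
  Distance 11: (x=9, y=0)
Total reachable: 80 (grid has 80 open cells total)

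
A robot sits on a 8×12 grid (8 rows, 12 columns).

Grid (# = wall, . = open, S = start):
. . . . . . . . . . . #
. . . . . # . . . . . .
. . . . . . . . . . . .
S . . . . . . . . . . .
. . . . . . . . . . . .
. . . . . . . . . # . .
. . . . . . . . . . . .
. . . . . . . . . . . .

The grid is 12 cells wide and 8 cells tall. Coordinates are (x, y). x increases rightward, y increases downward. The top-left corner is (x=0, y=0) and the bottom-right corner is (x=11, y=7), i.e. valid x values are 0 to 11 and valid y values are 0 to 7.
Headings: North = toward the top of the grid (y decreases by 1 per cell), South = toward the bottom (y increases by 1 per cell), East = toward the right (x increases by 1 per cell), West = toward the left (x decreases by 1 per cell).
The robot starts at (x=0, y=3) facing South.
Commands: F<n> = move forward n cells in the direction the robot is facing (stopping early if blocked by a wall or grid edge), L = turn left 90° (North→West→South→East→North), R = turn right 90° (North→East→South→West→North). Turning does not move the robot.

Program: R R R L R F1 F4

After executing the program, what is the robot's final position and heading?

Start: (x=0, y=3), facing South
  R: turn right, now facing West
  R: turn right, now facing North
  R: turn right, now facing East
  L: turn left, now facing North
  R: turn right, now facing East
  F1: move forward 1, now at (x=1, y=3)
  F4: move forward 4, now at (x=5, y=3)
Final: (x=5, y=3), facing East

Answer: Final position: (x=5, y=3), facing East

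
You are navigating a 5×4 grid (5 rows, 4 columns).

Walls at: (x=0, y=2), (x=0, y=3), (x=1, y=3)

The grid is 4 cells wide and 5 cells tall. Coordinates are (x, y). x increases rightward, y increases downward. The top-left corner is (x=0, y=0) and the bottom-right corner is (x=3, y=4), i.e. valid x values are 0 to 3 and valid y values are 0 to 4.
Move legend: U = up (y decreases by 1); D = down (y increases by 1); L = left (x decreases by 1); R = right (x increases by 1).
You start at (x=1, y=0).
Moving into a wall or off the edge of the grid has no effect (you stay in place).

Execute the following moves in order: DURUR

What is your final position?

Answer: Final position: (x=3, y=0)

Derivation:
Start: (x=1, y=0)
  D (down): (x=1, y=0) -> (x=1, y=1)
  U (up): (x=1, y=1) -> (x=1, y=0)
  R (right): (x=1, y=0) -> (x=2, y=0)
  U (up): blocked, stay at (x=2, y=0)
  R (right): (x=2, y=0) -> (x=3, y=0)
Final: (x=3, y=0)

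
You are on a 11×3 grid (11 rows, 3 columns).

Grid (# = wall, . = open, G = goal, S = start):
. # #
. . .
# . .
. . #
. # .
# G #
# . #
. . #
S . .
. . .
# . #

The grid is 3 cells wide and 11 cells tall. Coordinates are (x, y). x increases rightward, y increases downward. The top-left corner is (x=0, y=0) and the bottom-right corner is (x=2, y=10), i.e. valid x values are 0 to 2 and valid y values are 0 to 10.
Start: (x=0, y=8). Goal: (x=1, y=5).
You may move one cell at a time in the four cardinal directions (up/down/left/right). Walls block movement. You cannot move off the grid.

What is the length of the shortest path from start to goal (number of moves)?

Answer: Shortest path length: 4

Derivation:
BFS from (x=0, y=8) until reaching (x=1, y=5):
  Distance 0: (x=0, y=8)
  Distance 1: (x=0, y=7), (x=1, y=8), (x=0, y=9)
  Distance 2: (x=1, y=7), (x=2, y=8), (x=1, y=9)
  Distance 3: (x=1, y=6), (x=2, y=9), (x=1, y=10)
  Distance 4: (x=1, y=5)  <- goal reached here
One shortest path (4 moves): (x=0, y=8) -> (x=1, y=8) -> (x=1, y=7) -> (x=1, y=6) -> (x=1, y=5)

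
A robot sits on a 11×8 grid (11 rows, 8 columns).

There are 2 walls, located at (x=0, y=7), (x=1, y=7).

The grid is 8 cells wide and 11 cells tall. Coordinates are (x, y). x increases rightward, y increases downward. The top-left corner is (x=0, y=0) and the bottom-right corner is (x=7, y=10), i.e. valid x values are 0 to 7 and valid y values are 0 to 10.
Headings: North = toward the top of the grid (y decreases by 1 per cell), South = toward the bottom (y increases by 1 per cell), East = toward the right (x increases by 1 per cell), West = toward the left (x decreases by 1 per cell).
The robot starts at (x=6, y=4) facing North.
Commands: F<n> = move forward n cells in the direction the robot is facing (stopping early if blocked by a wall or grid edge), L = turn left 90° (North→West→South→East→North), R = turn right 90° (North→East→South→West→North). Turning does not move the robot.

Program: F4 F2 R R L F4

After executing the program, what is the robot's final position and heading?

Start: (x=6, y=4), facing North
  F4: move forward 4, now at (x=6, y=0)
  F2: move forward 0/2 (blocked), now at (x=6, y=0)
  R: turn right, now facing East
  R: turn right, now facing South
  L: turn left, now facing East
  F4: move forward 1/4 (blocked), now at (x=7, y=0)
Final: (x=7, y=0), facing East

Answer: Final position: (x=7, y=0), facing East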